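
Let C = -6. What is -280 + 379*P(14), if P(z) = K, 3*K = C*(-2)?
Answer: 1236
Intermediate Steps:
K = 4 (K = (-6*(-2))/3 = (⅓)*12 = 4)
P(z) = 4
-280 + 379*P(14) = -280 + 379*4 = -280 + 1516 = 1236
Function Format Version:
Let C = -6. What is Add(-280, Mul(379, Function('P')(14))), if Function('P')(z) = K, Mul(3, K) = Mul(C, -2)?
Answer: 1236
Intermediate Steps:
K = 4 (K = Mul(Rational(1, 3), Mul(-6, -2)) = Mul(Rational(1, 3), 12) = 4)
Function('P')(z) = 4
Add(-280, Mul(379, Function('P')(14))) = Add(-280, Mul(379, 4)) = Add(-280, 1516) = 1236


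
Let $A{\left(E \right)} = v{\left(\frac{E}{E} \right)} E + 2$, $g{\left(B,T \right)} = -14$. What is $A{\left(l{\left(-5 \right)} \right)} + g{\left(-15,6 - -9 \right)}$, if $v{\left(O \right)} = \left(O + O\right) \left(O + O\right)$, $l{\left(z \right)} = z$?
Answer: $-32$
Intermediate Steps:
$v{\left(O \right)} = 4 O^{2}$ ($v{\left(O \right)} = 2 O 2 O = 4 O^{2}$)
$A{\left(E \right)} = 2 + 4 E$ ($A{\left(E \right)} = 4 \left(\frac{E}{E}\right)^{2} E + 2 = 4 \cdot 1^{2} E + 2 = 4 \cdot 1 E + 2 = 4 E + 2 = 2 + 4 E$)
$A{\left(l{\left(-5 \right)} \right)} + g{\left(-15,6 - -9 \right)} = \left(2 + 4 \left(-5\right)\right) - 14 = \left(2 - 20\right) - 14 = -18 - 14 = -32$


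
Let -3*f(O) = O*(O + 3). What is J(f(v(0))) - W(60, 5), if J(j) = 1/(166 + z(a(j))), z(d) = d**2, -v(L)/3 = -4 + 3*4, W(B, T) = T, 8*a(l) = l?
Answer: -3034/607 ≈ -4.9984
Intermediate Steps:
a(l) = l/8
v(L) = -24 (v(L) = -3*(-4 + 3*4) = -3*(-4 + 12) = -3*8 = -24)
f(O) = -O*(3 + O)/3 (f(O) = -O*(O + 3)/3 = -O*(3 + O)/3)
J(j) = 1/(166 + j**2/64) (J(j) = 1/(166 + (j/8)**2) = 1/(166 + j**2/64))
J(f(v(0))) - W(60, 5) = 64/(10624 + (-1/3*(-24)*(3 - 24))**2) - 1*5 = 64/(10624 + (-1/3*(-24)*(-21))**2) - 5 = 64/(10624 + (-168)**2) - 5 = 64/(10624 + 28224) - 5 = 64/38848 - 5 = 64*(1/38848) - 5 = 1/607 - 5 = -3034/607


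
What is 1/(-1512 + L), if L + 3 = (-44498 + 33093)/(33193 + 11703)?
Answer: -44896/68028845 ≈ -0.00065996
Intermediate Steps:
L = -146093/44896 (L = -3 + (-44498 + 33093)/(33193 + 11703) = -3 - 11405/44896 = -146093/44896 ≈ -3.2540)
1/(-1512 + L) = 1/(-1512 - 146093/44896) = 1/(-68028845/44896) = -44896/68028845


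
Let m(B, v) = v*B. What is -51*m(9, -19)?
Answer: 8721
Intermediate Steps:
m(B, v) = B*v
-51*m(9, -19) = -459*(-19) = -51*(-171) = 8721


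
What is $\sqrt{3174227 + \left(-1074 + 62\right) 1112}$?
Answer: $\sqrt{2048883} \approx 1431.4$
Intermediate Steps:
$\sqrt{3174227 + \left(-1074 + 62\right) 1112} = \sqrt{3174227 - 1125344} = \sqrt{2048883}$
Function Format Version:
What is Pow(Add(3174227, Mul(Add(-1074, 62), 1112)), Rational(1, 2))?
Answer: Pow(2048883, Rational(1, 2)) ≈ 1431.4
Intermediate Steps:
Pow(Add(3174227, Mul(Add(-1074, 62), 1112)), Rational(1, 2)) = Pow(Add(3174227, Mul(-1012, 1112)), Rational(1, 2)) = Pow(Add(3174227, -1125344), Rational(1, 2)) = Pow(2048883, Rational(1, 2))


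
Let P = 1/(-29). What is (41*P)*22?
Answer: -902/29 ≈ -31.103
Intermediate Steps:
P = -1/29 ≈ -0.034483
(41*P)*22 = (41*(-1/29))*22 = -41/29*22 = -902/29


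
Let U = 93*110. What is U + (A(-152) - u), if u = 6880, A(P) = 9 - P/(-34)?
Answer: 57027/17 ≈ 3354.5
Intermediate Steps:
A(P) = 9 + P/34 (A(P) = 9 - P*(-1)/34 = 9 - (-1)*P/34 = 9 + P/34)
U = 10230
U + (A(-152) - u) = 10230 + ((9 + (1/34)*(-152)) - 1*6880) = 10230 + ((9 - 76/17) - 6880) = 10230 + (77/17 - 6880) = 10230 - 116883/17 = 57027/17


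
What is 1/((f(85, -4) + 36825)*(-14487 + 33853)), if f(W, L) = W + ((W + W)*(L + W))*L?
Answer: -1/351880220 ≈ -2.8419e-9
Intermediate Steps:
f(W, L) = W + 2*L*W*(L + W) (f(W, L) = W + ((2*W)*(L + W))*L = W + (2*W*(L + W))*L = W + 2*L*W*(L + W))
1/((f(85, -4) + 36825)*(-14487 + 33853)) = 1/((85*(1 + 2*(-4)² + 2*(-4)*85) + 36825)*(-14487 + 33853)) = 1/((85*(1 + 2*16 - 680) + 36825)*19366) = 1/((85*(1 + 32 - 680) + 36825)*19366) = 1/((85*(-647) + 36825)*19366) = 1/((-54995 + 36825)*19366) = 1/(-18170*19366) = 1/(-351880220) = -1/351880220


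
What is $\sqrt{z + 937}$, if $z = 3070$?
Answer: $\sqrt{4007} \approx 63.301$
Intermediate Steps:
$\sqrt{z + 937} = \sqrt{3070 + 937} = \sqrt{4007}$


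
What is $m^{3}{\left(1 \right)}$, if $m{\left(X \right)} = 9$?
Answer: $729$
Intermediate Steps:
$m^{3}{\left(1 \right)} = 9^{3} = 729$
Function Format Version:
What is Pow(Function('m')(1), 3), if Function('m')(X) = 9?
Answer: 729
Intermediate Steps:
Pow(Function('m')(1), 3) = Pow(9, 3) = 729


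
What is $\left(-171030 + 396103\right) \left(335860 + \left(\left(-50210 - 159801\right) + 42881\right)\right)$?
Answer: $37976567290$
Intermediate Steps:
$\left(-171030 + 396103\right) \left(335860 + \left(\left(-50210 - 159801\right) + 42881\right)\right) = 225073 \left(335860 + \left(-210011 + 42881\right)\right) = 225073 \left(335860 - 167130\right) = 225073 \cdot 168730 = 37976567290$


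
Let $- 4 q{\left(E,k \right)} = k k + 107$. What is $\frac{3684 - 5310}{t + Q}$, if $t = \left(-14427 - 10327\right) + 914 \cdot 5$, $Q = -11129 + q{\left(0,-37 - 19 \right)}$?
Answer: $\frac{6504}{128495} \approx 0.050617$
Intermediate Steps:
$q{\left(E,k \right)} = - \frac{107}{4} - \frac{k^{2}}{4}$ ($q{\left(E,k \right)} = - \frac{k k + 107}{4} = - \frac{k^{2} + 107}{4} = - \frac{107 + k^{2}}{4} = - \frac{107}{4} - \frac{k^{2}}{4}$)
$Q = - \frac{47759}{4}$ ($Q = -11129 - \left(\frac{107}{4} + \frac{\left(-37 - 19\right)^{2}}{4}\right) = -11129 - \left(\frac{107}{4} + \frac{\left(-56\right)^{2}}{4}\right) = -11129 - \frac{3243}{4} = - \frac{47759}{4} \approx -11940.0$)
$t = -20184$ ($t = -24754 + 4570 = -20184$)
$\frac{3684 - 5310}{t + Q} = \frac{3684 - 5310}{-20184 - \frac{47759}{4}} = - \frac{1626}{- \frac{128495}{4}} = \left(-1626\right) \left(- \frac{4}{128495}\right) = \frac{6504}{128495}$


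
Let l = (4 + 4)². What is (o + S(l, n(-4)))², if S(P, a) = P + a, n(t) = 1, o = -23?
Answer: 1764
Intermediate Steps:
l = 64 (l = 8² = 64)
(o + S(l, n(-4)))² = (-23 + (64 + 1))² = (-23 + 65)² = 42² = 1764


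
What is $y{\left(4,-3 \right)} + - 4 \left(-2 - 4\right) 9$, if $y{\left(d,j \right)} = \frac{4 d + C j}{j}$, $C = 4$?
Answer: $\frac{644}{3} \approx 214.67$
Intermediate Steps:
$y{\left(d,j \right)} = \frac{4 d + 4 j}{j}$
$y{\left(4,-3 \right)} + - 4 \left(-2 - 4\right) 9 = \left(4 + 4 \cdot 4 \frac{1}{-3}\right) + - 4 \left(-2 - 4\right) 9 = \left(4 + 4 \cdot 4 \left(- \frac{1}{3}\right)\right) + \left(-4\right) \left(-6\right) 9 = \left(4 - \frac{16}{3}\right) + 24 \cdot 9 = - \frac{4}{3} + 216 = \frac{644}{3}$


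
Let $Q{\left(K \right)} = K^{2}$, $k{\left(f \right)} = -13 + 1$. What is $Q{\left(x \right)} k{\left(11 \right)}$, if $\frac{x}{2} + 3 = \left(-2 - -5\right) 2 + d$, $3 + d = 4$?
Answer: $-768$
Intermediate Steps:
$d = 1$ ($d = -3 + 4 = 1$)
$x = 8$ ($x = -6 + 2 \left(\left(-2 - -5\right) 2 + 1\right) = -6 + 2 \left(\left(-2 + 5\right) 2 + 1\right) = -6 + 2 \left(3 \cdot 2 + 1\right) = -6 + 2 \left(6 + 1\right) = -6 + 2 \cdot 7 = -6 + 14 = 8$)
$k{\left(f \right)} = -12$
$Q{\left(x \right)} k{\left(11 \right)} = 8^{2} \left(-12\right) = 64 \left(-12\right) = -768$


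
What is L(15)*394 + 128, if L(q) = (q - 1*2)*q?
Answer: 76958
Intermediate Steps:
L(q) = q*(-2 + q) (L(q) = (q - 2)*q = (-2 + q)*q = q*(-2 + q))
L(15)*394 + 128 = (15*(-2 + 15))*394 + 128 = (15*13)*394 + 128 = 195*394 + 128 = 76830 + 128 = 76958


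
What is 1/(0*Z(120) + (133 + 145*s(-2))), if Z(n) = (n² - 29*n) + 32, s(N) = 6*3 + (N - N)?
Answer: 1/2743 ≈ 0.00036456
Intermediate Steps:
s(N) = 18 (s(N) = 18 + 0 = 18)
Z(n) = 32 + n² - 29*n
1/(0*Z(120) + (133 + 145*s(-2))) = 1/(0*(32 + 120² - 29*120) + (133 + 145*18)) = 1/(0*(32 + 14400 - 3480) + (133 + 2610)) = 1/(0*10952 + 2743) = 1/(0 + 2743) = 1/2743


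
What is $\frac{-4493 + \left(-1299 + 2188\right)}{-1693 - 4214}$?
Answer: $\frac{3604}{5907} \approx 0.61012$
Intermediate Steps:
$\frac{-4493 + \left(-1299 + 2188\right)}{-1693 - 4214} = \frac{-4493 + 889}{-5907} = \left(-3604\right) \left(- \frac{1}{5907}\right) = \frac{3604}{5907}$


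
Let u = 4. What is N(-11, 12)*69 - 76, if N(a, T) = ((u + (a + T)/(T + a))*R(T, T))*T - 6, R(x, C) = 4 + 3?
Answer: 28490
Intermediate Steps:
R(x, C) = 7
N(a, T) = -6 + 35*T (N(a, T) = ((4 + (a + T)/(T + a))*7)*T - 6 = ((4 + (T + a)/(T + a))*7)*T - 6 = ((4 + 1)*7)*T - 6 = (5*7)*T - 6 = 35*T - 6 = -6 + 35*T)
N(-11, 12)*69 - 76 = (-6 + 35*12)*69 - 76 = (-6 + 420)*69 - 76 = 414*69 - 76 = 28566 - 76 = 28490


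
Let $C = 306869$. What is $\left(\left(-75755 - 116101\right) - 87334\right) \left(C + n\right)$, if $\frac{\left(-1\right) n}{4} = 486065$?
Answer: $457143193290$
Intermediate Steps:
$n = -1944260$ ($n = \left(-4\right) 486065 = -1944260$)
$\left(\left(-75755 - 116101\right) - 87334\right) \left(C + n\right) = \left(\left(-75755 - 116101\right) - 87334\right) \left(306869 - 1944260\right) = \left(\left(-75755 - 116101\right) - 87334\right) \left(-1637391\right) = \left(-191856 - 87334\right) \left(-1637391\right) = \left(-279190\right) \left(-1637391\right) = 457143193290$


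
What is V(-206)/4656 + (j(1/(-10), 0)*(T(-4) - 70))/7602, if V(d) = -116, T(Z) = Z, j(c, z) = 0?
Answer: -29/1164 ≈ -0.024914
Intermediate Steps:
V(-206)/4656 + (j(1/(-10), 0)*(T(-4) - 70))/7602 = -116/4656 + (0*(-4 - 70))/7602 = -116*1/4656 + (0*(-74))*(1/7602) = -29/1164 + 0*(1/7602) = -29/1164 + 0 = -29/1164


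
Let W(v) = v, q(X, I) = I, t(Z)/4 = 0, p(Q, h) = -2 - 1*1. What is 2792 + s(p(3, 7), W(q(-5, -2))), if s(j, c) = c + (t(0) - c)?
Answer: 2792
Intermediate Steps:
p(Q, h) = -3 (p(Q, h) = -2 - 1 = -3)
t(Z) = 0 (t(Z) = 4*0 = 0)
s(j, c) = 0 (s(j, c) = c + (0 - c) = c - c = 0)
2792 + s(p(3, 7), W(q(-5, -2))) = 2792 + 0 = 2792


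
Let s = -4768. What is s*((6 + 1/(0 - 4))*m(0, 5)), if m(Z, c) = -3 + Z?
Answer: 82248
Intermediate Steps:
s*((6 + 1/(0 - 4))*m(0, 5)) = -4768*(6 + 1/(0 - 4))*(-3 + 0) = -4768*(6 + 1/(-4))*(-3) = -4768*(6 - ¼)*(-3) = -27416*(-3) = -4768*(-69/4) = 82248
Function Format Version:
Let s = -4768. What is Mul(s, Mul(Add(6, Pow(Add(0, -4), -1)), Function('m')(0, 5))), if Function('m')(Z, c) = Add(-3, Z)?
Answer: 82248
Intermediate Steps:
Mul(s, Mul(Add(6, Pow(Add(0, -4), -1)), Function('m')(0, 5))) = Mul(-4768, Mul(Add(6, Pow(Add(0, -4), -1)), Add(-3, 0))) = Mul(-4768, Mul(Add(6, Pow(-4, -1)), -3)) = Mul(-4768, Mul(Add(6, Rational(-1, 4)), -3)) = Mul(-4768, Mul(Rational(23, 4), -3)) = Mul(-4768, Rational(-69, 4)) = 82248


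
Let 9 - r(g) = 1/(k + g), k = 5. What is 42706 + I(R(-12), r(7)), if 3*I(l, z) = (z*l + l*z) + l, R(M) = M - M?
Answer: 42706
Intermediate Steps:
R(M) = 0
r(g) = 9 - 1/(5 + g)
I(l, z) = l/3 + 2*l*z/3 (I(l, z) = ((z*l + l*z) + l)/3 = ((l*z + l*z) + l)/3 = (2*l*z + l)/3 = (l + 2*l*z)/3 = l/3 + 2*l*z/3)
42706 + I(R(-12), r(7)) = 42706 + (⅓)*0*(1 + 2*((44 + 9*7)/(5 + 7))) = 42706 + (⅓)*0*(1 + 2*((44 + 63)/12)) = 42706 + (⅓)*0*(1 + 2*((1/12)*107)) = 42706 + (⅓)*0*(1 + 2*(107/12)) = 42706 + (⅓)*0*(1 + 107/6) = 42706 + (⅓)*0*(113/6) = 42706 + 0 = 42706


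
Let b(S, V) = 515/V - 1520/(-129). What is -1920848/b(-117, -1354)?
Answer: -335506836768/1991645 ≈ -1.6846e+5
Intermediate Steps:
b(S, V) = 1520/129 + 515/V (b(S, V) = 515/V - 1520*(-1/129) = 515/V + 1520/129 = 1520/129 + 515/V)
-1920848/b(-117, -1354) = -1920848/(1520/129 + 515/(-1354)) = -1920848/(1520/129 + 515*(-1/1354)) = -1920848/(1520/129 - 515/1354) = -1920848/1991645/174666 = -1920848*174666/1991645 = -335506836768/1991645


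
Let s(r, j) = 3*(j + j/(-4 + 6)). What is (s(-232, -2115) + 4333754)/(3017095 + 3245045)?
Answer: 8648473/12524280 ≈ 0.69054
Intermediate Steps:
s(r, j) = 9*j/2 (s(r, j) = 3*(j + j/2) = 3*(3*j/2) = 9*j/2)
(s(-232, -2115) + 4333754)/(3017095 + 3245045) = ((9/2)*(-2115) + 4333754)/(3017095 + 3245045) = (-19035/2 + 4333754)/6262140 = (8648473/2)*(1/6262140) = 8648473/12524280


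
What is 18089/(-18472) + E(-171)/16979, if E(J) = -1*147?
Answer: -309848515/313636088 ≈ -0.98792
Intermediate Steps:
E(J) = -147
18089/(-18472) + E(-171)/16979 = 18089/(-18472) - 147/16979 = 18089*(-1/18472) - 147*1/16979 = -18089/18472 - 147/16979 = -309848515/313636088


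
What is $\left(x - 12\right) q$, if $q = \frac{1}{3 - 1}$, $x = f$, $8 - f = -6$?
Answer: $1$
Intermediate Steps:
$f = 14$ ($f = 8 - -6 = 8 + 6 = 14$)
$x = 14$
$q = \frac{1}{2} \approx 0.5$
$\left(x - 12\right) q = \left(14 - 12\right) \frac{1}{2} = 2 \cdot \frac{1}{2} = 1$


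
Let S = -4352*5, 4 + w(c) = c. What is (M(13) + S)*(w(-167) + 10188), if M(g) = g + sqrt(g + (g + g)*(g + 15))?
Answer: -217839699 + 10017*sqrt(741) ≈ -2.1757e+8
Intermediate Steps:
w(c) = -4 + c
S = -21760 (S = -2176*10 = -21760)
M(g) = g + sqrt(g + 2*g*(15 + g)) (M(g) = g + sqrt(g + (2*g)*(15 + g)) = g + sqrt(g + 2*g*(15 + g)))
(M(13) + S)*(w(-167) + 10188) = ((13 + sqrt(13*(31 + 2*13))) - 21760)*((-4 - 167) + 10188) = ((13 + sqrt(13*(31 + 26))) - 21760)*(-171 + 10188) = ((13 + sqrt(13*57)) - 21760)*10017 = ((13 + sqrt(741)) - 21760)*10017 = (-21747 + sqrt(741))*10017 = -217839699 + 10017*sqrt(741)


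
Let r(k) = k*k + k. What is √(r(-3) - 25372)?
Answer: I*√25366 ≈ 159.27*I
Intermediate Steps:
r(k) = k + k² (r(k) = k² + k = k + k²)
√(r(-3) - 25372) = √(-3*(1 - 3) - 25372) = √(-3*(-2) - 25372) = √(6 - 25372) = √(-25366) = I*√25366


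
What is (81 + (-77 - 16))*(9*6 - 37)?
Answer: -204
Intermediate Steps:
(81 + (-77 - 16))*(9*6 - 37) = (81 - 93)*(54 - 37) = -12*17 = -204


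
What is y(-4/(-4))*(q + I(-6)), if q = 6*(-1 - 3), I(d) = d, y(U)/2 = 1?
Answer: -60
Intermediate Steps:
y(U) = 2 (y(U) = 2*1 = 2)
q = -24 (q = 6*(-4) = -24)
y(-4/(-4))*(q + I(-6)) = 2*(-24 - 6) = 2*(-30) = -60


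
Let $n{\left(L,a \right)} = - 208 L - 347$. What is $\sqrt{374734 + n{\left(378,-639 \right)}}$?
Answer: $\sqrt{295763} \approx 543.84$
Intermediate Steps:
$n{\left(L,a \right)} = -347 - 208 L$
$\sqrt{374734 + n{\left(378,-639 \right)}} = \sqrt{374734 - 78971} = \sqrt{295763}$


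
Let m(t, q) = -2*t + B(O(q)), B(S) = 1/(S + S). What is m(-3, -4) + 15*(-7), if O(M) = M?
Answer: -793/8 ≈ -99.125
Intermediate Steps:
B(S) = 1/(2*S)
m(t, q) = 1/(2*q) - 2*t (m(t, q) = -2*t + 1/(2*q) = 1/(2*q) - 2*t)
m(-3, -4) + 15*(-7) = ((1/2)/(-4) - 2*(-3)) + 15*(-7) = ((1/2)*(-1/4) + 6) - 105 = (-1/8 + 6) - 105 = 47/8 - 105 = -793/8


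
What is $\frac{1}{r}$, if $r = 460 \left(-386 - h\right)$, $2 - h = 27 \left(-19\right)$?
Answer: $- \frac{1}{414460} \approx -2.4128 \cdot 10^{-6}$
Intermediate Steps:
$h = 515$ ($h = 2 - 27 \left(-19\right) = 2 - -513 = 2 + 513 = 515$)
$r = -414460$ ($r = 460 \left(-386 - 515\right) = 460 \left(-901\right) = -414460$)
$\frac{1}{r} = \frac{1}{-414460} = - \frac{1}{414460}$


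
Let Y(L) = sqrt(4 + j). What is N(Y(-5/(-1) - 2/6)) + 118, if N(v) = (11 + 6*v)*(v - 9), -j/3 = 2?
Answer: 7 - 43*I*sqrt(2) ≈ 7.0 - 60.811*I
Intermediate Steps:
j = -6 (j = -3*2 = -6)
Y(L) = I*sqrt(2) (Y(L) = sqrt(4 - 6) = sqrt(-2) = I*sqrt(2))
N(v) = (-9 + v)*(11 + 6*v) (N(v) = (11 + 6*v)*(-9 + v) = (-9 + v)*(11 + 6*v))
N(Y(-5/(-1) - 2/6)) + 118 = (-99 - 43*I*sqrt(2) + 6*(I*sqrt(2))**2) + 118 = (-99 - 43*I*sqrt(2) + 6*(-2)) + 118 = (-99 - 43*I*sqrt(2) - 12) + 118 = (-111 - 43*I*sqrt(2)) + 118 = 7 - 43*I*sqrt(2)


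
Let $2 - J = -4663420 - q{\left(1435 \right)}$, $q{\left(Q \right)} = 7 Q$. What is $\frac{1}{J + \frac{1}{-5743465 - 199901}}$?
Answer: $\frac{5943366}{27776124869921} \approx 2.1397 \cdot 10^{-7}$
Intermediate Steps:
$J = 4673467$ ($J = 2 - \left(-4663420 - 7 \cdot 1435\right) = 2 - \left(-4663420 - 10045\right) = 2 - -4673465 = 2 + 4673465 = 4673467$)
$\frac{1}{J + \frac{1}{-5743465 - 199901}} = \frac{1}{4673467 + \frac{1}{-5743465 - 199901}} = \frac{1}{4673467 + \frac{1}{-5943366}} = \frac{1}{4673467 - \frac{1}{5943366}} = \frac{1}{\frac{27776124869921}{5943366}} = \frac{5943366}{27776124869921}$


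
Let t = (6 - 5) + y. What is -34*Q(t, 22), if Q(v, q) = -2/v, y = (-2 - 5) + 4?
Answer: -34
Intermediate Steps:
y = -3 (y = -7 + 4 = -3)
t = -2 (t = (6 - 5) - 3 = 1 - 3 = -2)
-34*Q(t, 22) = -(-68)/(-2) = -(-68)*(-1)/2 = -34*1 = -34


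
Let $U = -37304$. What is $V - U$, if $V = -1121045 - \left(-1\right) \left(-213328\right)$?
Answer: $-1297069$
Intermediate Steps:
$V = -1334373$ ($V = -1121045 - 213328 = -1334373$)
$V - U = -1334373 - -37304 = -1334373 + 37304 = -1297069$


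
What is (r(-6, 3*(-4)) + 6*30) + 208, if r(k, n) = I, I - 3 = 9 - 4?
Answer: 396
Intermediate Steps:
I = 8 (I = 3 + (9 - 4) = 3 + 5 = 8)
r(k, n) = 8
(r(-6, 3*(-4)) + 6*30) + 208 = (8 + 6*30) + 208 = (8 + 180) + 208 = 188 + 208 = 396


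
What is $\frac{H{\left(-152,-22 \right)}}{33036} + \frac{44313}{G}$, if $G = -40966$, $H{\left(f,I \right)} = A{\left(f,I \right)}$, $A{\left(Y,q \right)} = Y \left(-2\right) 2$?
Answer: $- \frac{359754235}{338338194} \approx -1.0633$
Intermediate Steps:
$A{\left(Y,q \right)} = - 4 Y$ ($A{\left(Y,q \right)} = - 2 Y 2 = - 4 Y$)
$H{\left(f,I \right)} = - 4 f$
$\frac{H{\left(-152,-22 \right)}}{33036} + \frac{44313}{G} = \frac{\left(-4\right) \left(-152\right)}{33036} + \frac{44313}{-40966} = 608 \cdot \frac{1}{33036} + 44313 \left(- \frac{1}{40966}\right) = \frac{152}{8259} - \frac{44313}{40966} = - \frac{359754235}{338338194}$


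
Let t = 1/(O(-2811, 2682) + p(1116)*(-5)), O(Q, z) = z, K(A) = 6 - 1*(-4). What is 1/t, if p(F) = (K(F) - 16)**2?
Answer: 2502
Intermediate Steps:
K(A) = 10 (K(A) = 6 + 4 = 10)
p(F) = 36 (p(F) = (10 - 16)**2 = (-6)**2 = 36)
t = 1/2502 (t = 1/(2682 + 36*(-5)) = 1/(2682 - 180) = 1/2502 ≈ 0.00039968)
1/t = 1/(1/2502) = 2502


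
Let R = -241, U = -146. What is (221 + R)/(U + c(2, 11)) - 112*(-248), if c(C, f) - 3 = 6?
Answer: 3805332/137 ≈ 27776.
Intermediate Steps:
c(C, f) = 9 (c(C, f) = 3 + 6 = 9)
(221 + R)/(U + c(2, 11)) - 112*(-248) = (221 - 241)/(-146 + 9) - 112*(-248) = -20/(-137) + 27776 = -20*(-1/137) + 27776 = 20/137 + 27776 = 3805332/137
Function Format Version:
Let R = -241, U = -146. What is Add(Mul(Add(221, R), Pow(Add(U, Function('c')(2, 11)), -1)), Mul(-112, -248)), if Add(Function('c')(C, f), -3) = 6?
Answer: Rational(3805332, 137) ≈ 27776.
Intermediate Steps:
Function('c')(C, f) = 9 (Function('c')(C, f) = Add(3, 6) = 9)
Add(Mul(Add(221, R), Pow(Add(U, Function('c')(2, 11)), -1)), Mul(-112, -248)) = Add(Mul(Add(221, -241), Pow(Add(-146, 9), -1)), Mul(-112, -248)) = Add(Mul(-20, Pow(-137, -1)), 27776) = Add(Mul(-20, Rational(-1, 137)), 27776) = Add(Rational(20, 137), 27776) = Rational(3805332, 137)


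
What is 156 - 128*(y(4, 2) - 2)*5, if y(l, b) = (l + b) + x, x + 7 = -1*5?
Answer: 5276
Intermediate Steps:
x = -12 (x = -7 - 1*5 = -7 - 5 = -12)
y(l, b) = -12 + b + l (y(l, b) = (l + b) - 12 = (b + l) - 12 = -12 + b + l)
156 - 128*(y(4, 2) - 2)*5 = 156 - 128*((-12 + 2 + 4) - 2)*5 = 156 - 128*(-6 - 2)*5 = 156 - (-1024)*5 = 156 - 128*(-40) = 156 + 5120 = 5276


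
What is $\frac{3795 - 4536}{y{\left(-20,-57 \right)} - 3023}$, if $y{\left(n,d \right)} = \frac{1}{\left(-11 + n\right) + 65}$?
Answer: $\frac{25194}{102781} \approx 0.24512$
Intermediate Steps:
$y{\left(n,d \right)} = \frac{1}{54 + n}$
$\frac{3795 - 4536}{y{\left(-20,-57 \right)} - 3023} = \frac{3795 - 4536}{\frac{1}{54 - 20} - 3023} = - \frac{741}{\frac{1}{34} - 3023} = - \frac{741}{- \frac{102781}{34}} = \left(-741\right) \left(- \frac{34}{102781}\right) = \frac{25194}{102781}$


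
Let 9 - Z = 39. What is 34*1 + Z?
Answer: 4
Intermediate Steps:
Z = -30 (Z = 9 - 1*39 = 9 - 39 = -30)
34*1 + Z = 34*1 - 30 = 34 - 30 = 4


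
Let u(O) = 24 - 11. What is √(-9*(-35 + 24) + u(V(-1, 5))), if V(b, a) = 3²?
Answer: 4*√7 ≈ 10.583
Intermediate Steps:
V(b, a) = 9
u(O) = 13
√(-9*(-35 + 24) + u(V(-1, 5))) = √(-9*(-35 + 24) + 13) = √(-9*(-11) + 13) = √(99 + 13) = √112 = 4*√7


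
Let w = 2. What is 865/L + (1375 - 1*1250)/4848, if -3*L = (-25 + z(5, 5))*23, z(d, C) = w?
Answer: 12646685/2564592 ≈ 4.9313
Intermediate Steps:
z(d, C) = 2
L = 529/3 (L = -(-25 + 2)*23/3 = -(-23)*23/3 = -⅓*(-529) = 529/3 ≈ 176.33)
865/L + (1375 - 1*1250)/4848 = 865/(529/3) + (1375 - 1*1250)/4848 = 865*(3/529) + (1375 - 1250)*(1/4848) = 2595/529 + 125*(1/4848) = 2595/529 + 125/4848 = 12646685/2564592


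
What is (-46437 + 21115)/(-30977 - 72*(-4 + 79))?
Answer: 2302/3307 ≈ 0.69610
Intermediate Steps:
(-46437 + 21115)/(-30977 - 72*(-4 + 79)) = -25322/(-30977 - 72*75) = -25322/(-30977 - 5400) = -25322/(-36377) = -25322*(-1/36377) = 2302/3307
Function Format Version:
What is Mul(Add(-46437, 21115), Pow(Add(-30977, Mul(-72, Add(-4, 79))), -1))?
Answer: Rational(2302, 3307) ≈ 0.69610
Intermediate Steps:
Mul(Add(-46437, 21115), Pow(Add(-30977, Mul(-72, Add(-4, 79))), -1)) = Mul(-25322, Pow(Add(-30977, Mul(-72, 75)), -1)) = Mul(-25322, Pow(Add(-30977, -5400), -1)) = Mul(-25322, Pow(-36377, -1)) = Mul(-25322, Rational(-1, 36377)) = Rational(2302, 3307)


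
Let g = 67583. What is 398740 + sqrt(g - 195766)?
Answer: 398740 + I*sqrt(128183) ≈ 3.9874e+5 + 358.03*I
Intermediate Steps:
398740 + sqrt(g - 195766) = 398740 + sqrt(67583 - 195766) = 398740 + sqrt(-128183) = 398740 + I*sqrt(128183)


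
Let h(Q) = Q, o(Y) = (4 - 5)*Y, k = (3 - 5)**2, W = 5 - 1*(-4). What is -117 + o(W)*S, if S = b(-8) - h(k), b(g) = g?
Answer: -9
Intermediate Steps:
W = 9 (W = 5 + 4 = 9)
k = 4 (k = (-2)**2 = 4)
o(Y) = -Y
S = -12 (S = -8 - 1*4 = -8 - 4 = -12)
-117 + o(W)*S = -117 - 1*9*(-12) = -117 - 9*(-12) = -117 + 108 = -9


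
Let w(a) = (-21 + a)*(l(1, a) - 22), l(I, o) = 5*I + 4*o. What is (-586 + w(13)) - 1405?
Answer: -2271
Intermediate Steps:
l(I, o) = 4*o + 5*I
w(a) = (-21 + a)*(-17 + 4*a) (w(a) = (-21 + a)*((4*a + 5*1) - 22) = (-21 + a)*((4*a + 5) - 22) = (-21 + a)*((5 + 4*a) - 22) = (-21 + a)*(-17 + 4*a))
(-586 + w(13)) - 1405 = (-586 + (357 - 101*13 + 4*13**2)) - 1405 = (-586 + (357 - 1313 + 4*169)) - 1405 = (-586 + (357 - 1313 + 676)) - 1405 = (-586 - 280) - 1405 = -866 - 1405 = -2271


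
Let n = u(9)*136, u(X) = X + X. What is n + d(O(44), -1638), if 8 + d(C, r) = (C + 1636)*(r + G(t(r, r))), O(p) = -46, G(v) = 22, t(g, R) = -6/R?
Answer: -2567000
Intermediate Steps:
u(X) = 2*X
d(C, r) = -8 + (22 + r)*(1636 + C) (d(C, r) = -8 + (C + 1636)*(r + 22) = -8 + (1636 + C)*(22 + r) = -8 + (22 + r)*(1636 + C))
n = 2448 (n = (2*9)*136 = 18*136 = 2448)
n + d(O(44), -1638) = 2448 + (35984 + 22*(-46) + 1636*(-1638) - 46*(-1638)) = 2448 + (35984 - 1012 - 2679768 + 75348) = 2448 - 2569448 = -2567000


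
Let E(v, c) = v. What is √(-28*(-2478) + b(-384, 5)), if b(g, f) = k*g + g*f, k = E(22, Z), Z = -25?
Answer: 2*√14754 ≈ 242.93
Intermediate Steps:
k = 22
b(g, f) = 22*g + f*g (b(g, f) = 22*g + g*f = 22*g + f*g)
√(-28*(-2478) + b(-384, 5)) = √(-28*(-2478) - 384*(22 + 5)) = √(69384 - 384*27) = √(69384 - 10368) = √59016 = 2*√14754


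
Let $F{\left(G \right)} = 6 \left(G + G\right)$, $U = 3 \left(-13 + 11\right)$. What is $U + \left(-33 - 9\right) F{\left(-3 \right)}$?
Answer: $1506$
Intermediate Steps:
$U = -6$ ($U = 3 \left(-2\right) = -6$)
$F{\left(G \right)} = 12 G$ ($F{\left(G \right)} = 6 \cdot 2 G = 12 G$)
$U + \left(-33 - 9\right) F{\left(-3 \right)} = -6 + \left(-33 - 9\right) 12 \left(-3\right) = -6 - -1512 = -6 + 1512 = 1506$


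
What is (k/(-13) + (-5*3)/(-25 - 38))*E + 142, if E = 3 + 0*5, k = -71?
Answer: 14478/91 ≈ 159.10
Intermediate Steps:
E = 3 (E = 3 + 0 = 3)
(k/(-13) + (-5*3)/(-25 - 38))*E + 142 = (-71/(-13) + (-5*3)/(-25 - 38))*3 + 142 = (-71*(-1/13) - 15/(-63))*3 + 142 = (71/13 - 15*(-1/63))*3 + 142 = (71/13 + 5/21)*3 + 142 = (1556/273)*3 + 142 = 1556/91 + 142 = 14478/91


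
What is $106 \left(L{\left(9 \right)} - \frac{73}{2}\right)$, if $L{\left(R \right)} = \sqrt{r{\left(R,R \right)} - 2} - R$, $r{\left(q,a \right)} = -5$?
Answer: $-4823 + 106 i \sqrt{7} \approx -4823.0 + 280.45 i$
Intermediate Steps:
$L{\left(R \right)} = - R + i \sqrt{7}$ ($L{\left(R \right)} = \sqrt{-5 - 2} - R = \sqrt{-7} - R = i \sqrt{7} - R = - R + i \sqrt{7}$)
$106 \left(L{\left(9 \right)} - \frac{73}{2}\right) = 106 \left(\left(\left(-1\right) 9 + i \sqrt{7}\right) - \frac{73}{2}\right) = 106 \left(\left(-9 + i \sqrt{7}\right) - \frac{73}{2}\right) = 106 \left(- \frac{91}{2} + i \sqrt{7}\right) = -4823 + 106 i \sqrt{7}$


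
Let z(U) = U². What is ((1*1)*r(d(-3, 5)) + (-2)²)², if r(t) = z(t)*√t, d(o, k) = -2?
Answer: -16 + 32*I*√2 ≈ -16.0 + 45.255*I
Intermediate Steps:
r(t) = t^(5/2) (r(t) = t²*√t = t^(5/2))
((1*1)*r(d(-3, 5)) + (-2)²)² = ((1*1)*(-2)^(5/2) + (-2)²)² = (1*(4*I*√2) + 4)² = (4*I*√2 + 4)² = (4 + 4*I*√2)²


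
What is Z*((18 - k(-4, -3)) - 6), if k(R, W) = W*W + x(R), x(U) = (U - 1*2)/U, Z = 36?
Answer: 54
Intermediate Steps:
x(U) = (-2 + U)/U (x(U) = (U - 2)/U = (-2 + U)/U)
k(R, W) = W**2 + (-2 + R)/R (k(R, W) = W*W + (-2 + R)/R = W**2 + (-2 + R)/R)
Z*((18 - k(-4, -3)) - 6) = 36*((18 - (1 + (-3)**2 - 2/(-4))) - 6) = 36*((18 - (1 + 9 - 2*(-1/4))) - 6) = 36*((18 - (1 + 9 + 1/2)) - 6) = 36*((18 - 1*21/2) - 6) = 36*((18 - 21/2) - 6) = 36*(15/2 - 6) = 36*(3/2) = 54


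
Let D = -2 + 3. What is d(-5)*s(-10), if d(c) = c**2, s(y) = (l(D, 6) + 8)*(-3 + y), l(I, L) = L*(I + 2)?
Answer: -8450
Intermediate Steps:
D = 1
l(I, L) = L*(2 + I)
s(y) = -78 + 26*y (s(y) = (6*(2 + 1) + 8)*(-3 + y) = (6*3 + 8)*(-3 + y) = (18 + 8)*(-3 + y) = 26*(-3 + y) = -78 + 26*y)
d(-5)*s(-10) = (-5)**2*(-78 + 26*(-10)) = 25*(-78 - 260) = 25*(-338) = -8450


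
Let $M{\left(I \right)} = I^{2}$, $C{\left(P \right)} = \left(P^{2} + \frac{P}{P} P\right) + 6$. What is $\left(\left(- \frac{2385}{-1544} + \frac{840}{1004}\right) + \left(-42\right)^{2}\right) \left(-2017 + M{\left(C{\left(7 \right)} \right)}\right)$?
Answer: $\frac{1250673747057}{387544} \approx 3.2272 \cdot 10^{6}$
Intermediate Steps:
$C{\left(P \right)} = 6 + P + P^{2}$ ($C{\left(P \right)} = \left(P^{2} + 1 P\right) + 6 = \left(P^{2} + P\right) + 6 = \left(P + P^{2}\right) + 6 = 6 + P + P^{2}$)
$\left(\left(- \frac{2385}{-1544} + \frac{840}{1004}\right) + \left(-42\right)^{2}\right) \left(-2017 + M{\left(C{\left(7 \right)} \right)}\right) = \left(\left(- \frac{2385}{-1544} + \frac{840}{1004}\right) + \left(-42\right)^{2}\right) \left(-2017 + \left(6 + 7 + 7^{2}\right)^{2}\right) = \left(\left(\left(-2385\right) \left(- \frac{1}{1544}\right) + 840 \cdot \frac{1}{1004}\right) + 1764\right) \left(-2017 + \left(6 + 7 + 49\right)^{2}\right) = \left(\left(\frac{2385}{1544} + \frac{210}{251}\right) + 1764\right) \left(-2017 + 62^{2}\right) = \left(\frac{922875}{387544} + 1764\right) \left(-2017 + 3844\right) = \frac{684550491}{387544} \cdot 1827 = \frac{1250673747057}{387544}$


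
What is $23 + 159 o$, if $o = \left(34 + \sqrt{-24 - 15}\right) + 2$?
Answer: $5747 + 159 i \sqrt{39} \approx 5747.0 + 992.96 i$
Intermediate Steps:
$o = 36 + i \sqrt{39}$ ($o = \left(34 + \sqrt{-39}\right) + 2 = \left(34 + i \sqrt{39}\right) + 2 = 36 + i \sqrt{39} \approx 36.0 + 6.245 i$)
$23 + 159 o = 23 + 159 \left(36 + i \sqrt{39}\right) = 23 + \left(5724 + 159 i \sqrt{39}\right) = 5747 + 159 i \sqrt{39}$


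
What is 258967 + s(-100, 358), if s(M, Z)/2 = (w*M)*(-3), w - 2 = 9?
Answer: 265567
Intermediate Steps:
w = 11 (w = 2 + 9 = 11)
s(M, Z) = -66*M (s(M, Z) = 2*((11*M)*(-3)) = 2*(-33*M) = -66*M)
258967 + s(-100, 358) = 258967 - 66*(-100) = 258967 + 6600 = 265567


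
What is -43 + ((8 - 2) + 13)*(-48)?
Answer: -955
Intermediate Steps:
-43 + ((8 - 2) + 13)*(-48) = -43 + (6 + 13)*(-48) = -43 + 19*(-48) = -43 - 912 = -955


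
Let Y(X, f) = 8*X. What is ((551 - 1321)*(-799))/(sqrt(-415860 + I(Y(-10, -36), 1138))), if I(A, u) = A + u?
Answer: -307615*I*sqrt(414802)/207401 ≈ -955.25*I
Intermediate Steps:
((551 - 1321)*(-799))/(sqrt(-415860 + I(Y(-10, -36), 1138))) = ((551 - 1321)*(-799))/(sqrt(-415860 + (8*(-10) + 1138))) = (-770*(-799))/(sqrt(-415860 + (-80 + 1138))) = 615230/(sqrt(-415860 + 1058)) = 615230/(sqrt(-414802)) = 615230/((I*sqrt(414802))) = 615230*(-I*sqrt(414802)/414802) = -307615*I*sqrt(414802)/207401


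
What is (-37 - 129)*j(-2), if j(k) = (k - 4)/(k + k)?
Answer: -249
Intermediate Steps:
j(k) = (-4 + k)/(2*k) (j(k) = (-4 + k)/((2*k)) = (-4 + k)*(1/(2*k)) = (-4 + k)/(2*k))
(-37 - 129)*j(-2) = (-37 - 129)*((½)*(-4 - 2)/(-2)) = -83*(-1)*(-6)/2 = -166*3/2 = -249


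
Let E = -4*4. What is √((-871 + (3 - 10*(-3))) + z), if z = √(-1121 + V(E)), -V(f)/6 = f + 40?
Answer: √(-838 + I*√1265) ≈ 0.61418 + 28.955*I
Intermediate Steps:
E = -16
V(f) = -240 - 6*f (V(f) = -6*(f + 40) = -6*(40 + f) = -240 - 6*f)
z = I*√1265 (z = √(-1121 + (-240 - 6*(-16))) = √(-1121 + (-240 + 96)) = √(-1121 - 144) = √(-1265) = I*√1265 ≈ 35.567*I)
√((-871 + (3 - 10*(-3))) + z) = √((-871 + (3 - 10*(-3))) + I*√1265) = √((-871 + (3 + 30)) + I*√1265) = √((-871 + 33) + I*√1265) = √(-838 + I*√1265)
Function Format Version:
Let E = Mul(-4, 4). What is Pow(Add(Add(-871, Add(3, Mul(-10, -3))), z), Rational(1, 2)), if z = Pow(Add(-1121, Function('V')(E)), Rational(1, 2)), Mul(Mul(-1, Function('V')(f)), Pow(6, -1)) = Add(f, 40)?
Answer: Pow(Add(-838, Mul(I, Pow(1265, Rational(1, 2)))), Rational(1, 2)) ≈ Add(0.61418, Mul(28.955, I))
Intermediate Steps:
E = -16
Function('V')(f) = Add(-240, Mul(-6, f)) (Function('V')(f) = Mul(-6, Add(f, 40)) = Mul(-6, Add(40, f)) = Add(-240, Mul(-6, f)))
z = Mul(I, Pow(1265, Rational(1, 2))) (z = Pow(Add(-1121, Add(-240, Mul(-6, -16))), Rational(1, 2)) = Pow(Add(-1121, Add(-240, 96)), Rational(1, 2)) = Pow(Add(-1121, -144), Rational(1, 2)) = Pow(-1265, Rational(1, 2)) = Mul(I, Pow(1265, Rational(1, 2))) ≈ Mul(35.567, I))
Pow(Add(Add(-871, Add(3, Mul(-10, -3))), z), Rational(1, 2)) = Pow(Add(Add(-871, Add(3, Mul(-10, -3))), Mul(I, Pow(1265, Rational(1, 2)))), Rational(1, 2)) = Pow(Add(Add(-871, Add(3, 30)), Mul(I, Pow(1265, Rational(1, 2)))), Rational(1, 2)) = Pow(Add(Add(-871, 33), Mul(I, Pow(1265, Rational(1, 2)))), Rational(1, 2)) = Pow(Add(-838, Mul(I, Pow(1265, Rational(1, 2)))), Rational(1, 2))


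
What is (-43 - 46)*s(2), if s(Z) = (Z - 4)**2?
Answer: -356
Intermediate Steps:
s(Z) = (-4 + Z)**2
(-43 - 46)*s(2) = (-43 - 46)*(-4 + 2)**2 = -89*(-2)**2 = -89*4 = -356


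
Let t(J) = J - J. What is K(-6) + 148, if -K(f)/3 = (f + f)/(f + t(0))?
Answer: 142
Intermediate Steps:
t(J) = 0
K(f) = -6 (K(f) = -3*(f + f)/(f + 0) = -3*2*f/f = -3*2 = -6)
K(-6) + 148 = -6 + 148 = 142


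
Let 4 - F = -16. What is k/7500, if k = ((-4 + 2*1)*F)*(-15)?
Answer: 2/25 ≈ 0.080000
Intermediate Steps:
F = 20 (F = 4 - 1*(-16) = 4 + 16 = 20)
k = 600 (k = ((-4 + 2*1)*20)*(-15) = ((-4 + 2)*20)*(-15) = -2*20*(-15) = -40*(-15) = 600)
k/7500 = 600/7500 = 600*(1/7500) = 2/25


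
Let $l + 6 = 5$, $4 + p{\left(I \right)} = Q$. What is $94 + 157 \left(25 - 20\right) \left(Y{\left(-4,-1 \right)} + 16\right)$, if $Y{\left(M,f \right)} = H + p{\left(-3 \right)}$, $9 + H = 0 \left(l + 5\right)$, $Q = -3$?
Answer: $94$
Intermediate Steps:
$p{\left(I \right)} = -7$ ($p{\left(I \right)} = -4 - 3 = -7$)
$l = -1$ ($l = -6 + 5 = -1$)
$H = -9$ ($H = -9 + 0 \left(-1 + 5\right) = -9 + 0 \cdot 4 = -9 + 0 = -9$)
$Y{\left(M,f \right)} = -16$ ($Y{\left(M,f \right)} = -9 - 7 = -16$)
$94 + 157 \left(25 - 20\right) \left(Y{\left(-4,-1 \right)} + 16\right) = 94 + 157 \left(25 - 20\right) \left(-16 + 16\right) = 94 + 157 \left(25 + \left(-33 + 13\right)\right) 0 = 94 + 157 \left(25 - 20\right) 0 = 94 + 157 \cdot 5 \cdot 0 = 94 + 157 \cdot 0 = 94 + 0 = 94$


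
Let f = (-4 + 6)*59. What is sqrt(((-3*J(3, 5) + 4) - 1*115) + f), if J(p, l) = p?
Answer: I*sqrt(2) ≈ 1.4142*I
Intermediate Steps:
f = 118 (f = 2*59 = 118)
sqrt(((-3*J(3, 5) + 4) - 1*115) + f) = sqrt(((-3*3 + 4) - 1*115) + 118) = sqrt(((-9 + 4) - 115) + 118) = sqrt((-5 - 115) + 118) = sqrt(-120 + 118) = sqrt(-2) = I*sqrt(2)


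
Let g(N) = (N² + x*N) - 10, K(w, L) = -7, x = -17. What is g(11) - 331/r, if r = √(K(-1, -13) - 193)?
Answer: -76 + 331*I*√2/20 ≈ -76.0 + 23.405*I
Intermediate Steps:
g(N) = -10 + N² - 17*N (g(N) = (N² - 17*N) - 10 = -10 + N² - 17*N)
r = 10*I*√2 (r = √(-7 - 193) = √(-200) = 10*I*√2 ≈ 14.142*I)
g(11) - 331/r = (-10 + 11² - 17*11) - 331/(10*I*√2) = (-10 + 121 - 187) - 331*(-I*√2/20) = -76 - (-331)*I*√2/20 = -76 + 331*I*√2/20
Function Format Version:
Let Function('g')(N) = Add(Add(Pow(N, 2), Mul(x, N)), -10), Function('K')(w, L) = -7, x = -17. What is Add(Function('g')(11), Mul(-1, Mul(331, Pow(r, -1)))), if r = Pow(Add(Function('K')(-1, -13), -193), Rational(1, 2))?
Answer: Add(-76, Mul(Rational(331, 20), I, Pow(2, Rational(1, 2)))) ≈ Add(-76.000, Mul(23.405, I))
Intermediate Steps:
Function('g')(N) = Add(-10, Pow(N, 2), Mul(-17, N)) (Function('g')(N) = Add(Add(Pow(N, 2), Mul(-17, N)), -10) = Add(-10, Pow(N, 2), Mul(-17, N)))
r = Mul(10, I, Pow(2, Rational(1, 2))) (r = Pow(Add(-7, -193), Rational(1, 2)) = Pow(-200, Rational(1, 2)) = Mul(10, I, Pow(2, Rational(1, 2))) ≈ Mul(14.142, I))
Add(Function('g')(11), Mul(-1, Mul(331, Pow(r, -1)))) = Add(Add(-10, Pow(11, 2), Mul(-17, 11)), Mul(-1, Mul(331, Pow(Mul(10, I, Pow(2, Rational(1, 2))), -1)))) = Add(Add(-10, 121, -187), Mul(-1, Mul(331, Mul(Rational(-1, 20), I, Pow(2, Rational(1, 2)))))) = Add(-76, Mul(-1, Mul(Rational(-331, 20), I, Pow(2, Rational(1, 2))))) = Add(-76, Mul(Rational(331, 20), I, Pow(2, Rational(1, 2))))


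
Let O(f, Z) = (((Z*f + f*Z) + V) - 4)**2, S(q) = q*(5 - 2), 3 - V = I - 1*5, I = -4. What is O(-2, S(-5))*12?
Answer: 55488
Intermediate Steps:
V = 12 (V = 3 - (-4 - 1*5) = 3 - (-4 - 5) = 3 - 1*(-9) = 3 + 9 = 12)
S(q) = 3*q (S(q) = q*3 = 3*q)
O(f, Z) = (8 + 2*Z*f)**2 (O(f, Z) = (((Z*f + f*Z) + 12) - 4)**2 = (((Z*f + Z*f) + 12) - 4)**2 = ((2*Z*f + 12) - 4)**2 = ((12 + 2*Z*f) - 4)**2 = (8 + 2*Z*f)**2)
O(-2, S(-5))*12 = (4*(4 + (3*(-5))*(-2))**2)*12 = (4*(4 - 15*(-2))**2)*12 = (4*(4 + 30)**2)*12 = (4*34**2)*12 = (4*1156)*12 = 4624*12 = 55488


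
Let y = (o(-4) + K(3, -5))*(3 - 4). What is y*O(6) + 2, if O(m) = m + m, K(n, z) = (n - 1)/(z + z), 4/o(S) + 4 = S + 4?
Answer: 82/5 ≈ 16.400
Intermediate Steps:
o(S) = 4/S (o(S) = 4/(-4 + (S + 4)) = 4/(-4 + (4 + S)) = 4/S)
K(n, z) = (-1 + n)/(2*z) (K(n, z) = (-1 + n)/((2*z)) = (-1 + n)*(1/(2*z)) = (-1 + n)/(2*z))
O(m) = 2*m
y = 6/5 (y = (4/(-4) + (1/2)*(-1 + 3)/(-5))*(3 - 4) = (4*(-1/4) + (1/2)*(-1/5)*2)*(-1) = (-1 - 1/5)*(-1) = -6/5*(-1) = 6/5 ≈ 1.2000)
y*O(6) + 2 = 6*(2*6)/5 + 2 = (6/5)*12 + 2 = 72/5 + 2 = 82/5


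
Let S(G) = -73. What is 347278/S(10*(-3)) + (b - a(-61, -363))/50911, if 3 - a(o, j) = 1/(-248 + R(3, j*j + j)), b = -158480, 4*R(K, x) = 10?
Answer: -8686693202993/1824802973 ≈ -4760.3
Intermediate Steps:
R(K, x) = 5/2 (R(K, x) = (¼)*10 = 5/2)
a(o, j) = 1475/491 (a(o, j) = 3 - 1/(-248 + 5/2) = 3 - 1/(-491/2) = 3 - 1*(-2/491) = 3 + 2/491 = 1475/491)
347278/S(10*(-3)) + (b - a(-61, -363))/50911 = 347278/(-73) + (-158480 - 1*1475/491)/50911 = 347278*(-1/73) + (-158480 - 1475/491)*(1/50911) = -347278/73 - 77815155/491*1/50911 = -347278/73 - 77815155/24997301 = -8686693202993/1824802973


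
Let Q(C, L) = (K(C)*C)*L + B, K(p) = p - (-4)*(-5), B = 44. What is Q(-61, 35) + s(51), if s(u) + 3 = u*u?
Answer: 175577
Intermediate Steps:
K(p) = -20 + p (K(p) = p - 1*20 = p - 20 = -20 + p)
Q(C, L) = 44 + C*L*(-20 + C) (Q(C, L) = ((-20 + C)*C)*L + 44 = (C*(-20 + C))*L + 44 = C*L*(-20 + C) + 44 = 44 + C*L*(-20 + C))
s(u) = -3 + u**2 (s(u) = -3 + u*u = -3 + u**2)
Q(-61, 35) + s(51) = (44 - 61*35*(-20 - 61)) + (-3 + 51**2) = (44 - 61*35*(-81)) + (-3 + 2601) = (44 + 172935) + 2598 = 172979 + 2598 = 175577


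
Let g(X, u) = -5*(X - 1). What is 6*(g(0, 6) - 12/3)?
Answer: 6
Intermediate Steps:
g(X, u) = 5 - 5*X (g(X, u) = -5*(-1 + X) = 5 - 5*X)
6*(g(0, 6) - 12/3) = 6*((5 - 5*0) - 12/3) = 6*((5 + 0) - 12*⅓) = 6*(5 - 4) = 6*1 = 6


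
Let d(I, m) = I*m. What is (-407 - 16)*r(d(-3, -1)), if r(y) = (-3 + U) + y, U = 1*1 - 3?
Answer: 846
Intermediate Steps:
U = -2 (U = 1 - 3 = -2)
r(y) = -5 + y (r(y) = (-3 - 2) + y = -5 + y)
(-407 - 16)*r(d(-3, -1)) = (-407 - 16)*(-5 - 3*(-1)) = -423*(-5 + 3) = -423*(-2) = 846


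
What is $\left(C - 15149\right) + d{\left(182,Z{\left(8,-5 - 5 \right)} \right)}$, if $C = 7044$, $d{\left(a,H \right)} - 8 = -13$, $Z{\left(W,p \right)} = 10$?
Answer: $-8110$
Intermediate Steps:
$d{\left(a,H \right)} = -5$ ($d{\left(a,H \right)} = 8 - 13 = -5$)
$\left(C - 15149\right) + d{\left(182,Z{\left(8,-5 - 5 \right)} \right)} = \left(7044 - 15149\right) - 5 = -8105 - 5 = -8110$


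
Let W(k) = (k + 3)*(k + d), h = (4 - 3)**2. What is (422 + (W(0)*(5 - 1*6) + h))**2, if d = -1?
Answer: 181476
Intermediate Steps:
h = 1 (h = 1**2 = 1)
W(k) = (-1 + k)*(3 + k) (W(k) = (k + 3)*(k - 1) = (3 + k)*(-1 + k) = (-1 + k)*(3 + k))
(422 + (W(0)*(5 - 1*6) + h))**2 = (422 + ((-3 + 0**2 + 2*0)*(5 - 1*6) + 1))**2 = (422 + ((-3 + 0 + 0)*(5 - 6) + 1))**2 = (422 + (-3*(-1) + 1))**2 = (422 + (3 + 1))**2 = (422 + 4)**2 = 426**2 = 181476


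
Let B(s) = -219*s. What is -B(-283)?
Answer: -61977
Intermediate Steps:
-B(-283) = -(-219)*(-283) = -1*61977 = -61977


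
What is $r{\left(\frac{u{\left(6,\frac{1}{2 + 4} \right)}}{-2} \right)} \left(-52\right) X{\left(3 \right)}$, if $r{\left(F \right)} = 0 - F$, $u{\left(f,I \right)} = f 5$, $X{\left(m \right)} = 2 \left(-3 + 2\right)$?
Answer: $1560$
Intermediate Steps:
$X{\left(m \right)} = -2$ ($X{\left(m \right)} = 2 \left(-1\right) = -2$)
$u{\left(f,I \right)} = 5 f$
$r{\left(F \right)} = - F$
$r{\left(\frac{u{\left(6,\frac{1}{2 + 4} \right)}}{-2} \right)} \left(-52\right) X{\left(3 \right)} = - \frac{5 \cdot 6}{-2} \left(-52\right) \left(-2\right) = - \frac{30 \left(-1\right)}{2} \left(-52\right) \left(-2\right) = \left(-1\right) \left(-15\right) \left(-52\right) \left(-2\right) = 15 \left(-52\right) \left(-2\right) = \left(-780\right) \left(-2\right) = 1560$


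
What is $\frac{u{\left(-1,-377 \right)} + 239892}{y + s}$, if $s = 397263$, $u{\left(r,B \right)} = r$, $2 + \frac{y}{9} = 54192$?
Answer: $\frac{239891}{884973} \approx 0.27107$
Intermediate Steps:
$y = 487710$ ($y = -18 + 9 \cdot 54192 = -18 + 487728 = 487710$)
$\frac{u{\left(-1,-377 \right)} + 239892}{y + s} = \frac{-1 + 239892}{487710 + 397263} = \frac{239891}{884973}$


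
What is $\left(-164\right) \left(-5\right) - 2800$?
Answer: $-1980$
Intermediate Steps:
$\left(-164\right) \left(-5\right) - 2800 = 820 - 2800 = -1980$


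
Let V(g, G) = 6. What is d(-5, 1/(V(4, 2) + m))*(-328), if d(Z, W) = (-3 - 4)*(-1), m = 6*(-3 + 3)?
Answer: -2296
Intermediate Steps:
m = 0 (m = 6*0 = 0)
d(Z, W) = 7 (d(Z, W) = -7*(-1) = 7)
d(-5, 1/(V(4, 2) + m))*(-328) = 7*(-328) = -2296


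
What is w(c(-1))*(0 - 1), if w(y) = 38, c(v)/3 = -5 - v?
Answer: -38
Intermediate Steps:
c(v) = -15 - 3*v (c(v) = 3*(-5 - v) = -15 - 3*v)
w(c(-1))*(0 - 1) = 38*(0 - 1) = 38*(-1) = -38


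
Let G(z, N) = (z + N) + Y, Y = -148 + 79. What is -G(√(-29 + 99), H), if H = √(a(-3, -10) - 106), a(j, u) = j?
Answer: 69 - √70 - I*√109 ≈ 60.633 - 10.44*I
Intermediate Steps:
Y = -69
H = I*√109 (H = √(-3 - 106) = √(-109) = I*√109 ≈ 10.44*I)
G(z, N) = -69 + N + z (G(z, N) = (z + N) - 69 = (N + z) - 69 = -69 + N + z)
-G(√(-29 + 99), H) = -(-69 + I*√109 + √(-29 + 99)) = -(-69 + I*√109 + √70) = -(-69 + √70 + I*√109) = 69 - √70 - I*√109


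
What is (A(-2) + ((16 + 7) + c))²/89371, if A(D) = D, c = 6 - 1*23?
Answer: 16/89371 ≈ 0.00017903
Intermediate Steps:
c = -17 (c = 6 - 23 = -17)
(A(-2) + ((16 + 7) + c))²/89371 = (-2 + ((16 + 7) - 17))²/89371 = (-2 + (23 - 17))²*(1/89371) = (-2 + 6)²*(1/89371) = 4²*(1/89371) = 16*(1/89371) = 16/89371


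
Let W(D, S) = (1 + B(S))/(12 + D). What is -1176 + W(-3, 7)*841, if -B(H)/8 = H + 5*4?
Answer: -191399/9 ≈ -21267.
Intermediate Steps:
B(H) = -160 - 8*H (B(H) = -8*(H + 5*4) = -8*(H + 20) = -8*(20 + H) = -160 - 8*H)
W(D, S) = (-159 - 8*S)/(12 + D) (W(D, S) = (1 + (-160 - 8*S))/(12 + D) = (-159 - 8*S)/(12 + D))
-1176 + W(-3, 7)*841 = -1176 + ((-159 - 8*7)/(12 - 3))*841 = -1176 + ((-159 - 56)/9)*841 = -1176 + ((1/9)*(-215))*841 = -1176 - 215/9*841 = -1176 - 180815/9 = -191399/9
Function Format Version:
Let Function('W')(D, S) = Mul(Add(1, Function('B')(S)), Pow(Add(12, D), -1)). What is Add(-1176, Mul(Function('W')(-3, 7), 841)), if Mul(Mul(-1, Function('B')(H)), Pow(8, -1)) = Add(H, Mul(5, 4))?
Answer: Rational(-191399, 9) ≈ -21267.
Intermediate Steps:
Function('B')(H) = Add(-160, Mul(-8, H)) (Function('B')(H) = Mul(-8, Add(H, Mul(5, 4))) = Mul(-8, Add(H, 20)) = Mul(-8, Add(20, H)) = Add(-160, Mul(-8, H)))
Function('W')(D, S) = Mul(Pow(Add(12, D), -1), Add(-159, Mul(-8, S))) (Function('W')(D, S) = Mul(Add(1, Add(-160, Mul(-8, S))), Pow(Add(12, D), -1)) = Mul(Add(-159, Mul(-8, S)), Pow(Add(12, D), -1)) = Mul(Pow(Add(12, D), -1), Add(-159, Mul(-8, S))))
Add(-1176, Mul(Function('W')(-3, 7), 841)) = Add(-1176, Mul(Mul(Pow(Add(12, -3), -1), Add(-159, Mul(-8, 7))), 841)) = Add(-1176, Mul(Mul(Pow(9, -1), Add(-159, -56)), 841)) = Add(-1176, Mul(Mul(Rational(1, 9), -215), 841)) = Add(-1176, Mul(Rational(-215, 9), 841)) = Add(-1176, Rational(-180815, 9)) = Rational(-191399, 9)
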